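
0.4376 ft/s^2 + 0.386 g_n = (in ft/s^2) 12.86. Check: 1 ft/s^2 = 0.3048 m/s^2, so 0.4376 ft/s^2 = 0.4376 * 0.3048 = 0.13338048 m/s^2. 1 g_n = 9.80665 m/s^2, so 0.386 g_n = 0.386 * 9.80665 = 3.7853669 m/s^2. Sum: 0.13338048 + 3.7853669 = 3.9187474 m/s^2. 1 ft/s^2 = 0.3048 m/s^2, so 3.9187474 m/s^2 = 3.9187474 / 0.3048 = 12.856783 ft/s^2 ≈ 12.86 ft/s^2 (4 s.f.).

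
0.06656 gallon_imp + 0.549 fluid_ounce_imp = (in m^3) 0.0003182. Check: 1 gallon_imp = 0.00454609 m^3, so 0.06656 gallon_imp = 0.06656 * 0.00454609 = 0.00030258775 m^3. 1 fluid_ounce_imp = 2.8413063e-05 m^3, so 0.549 fluid_ounce_imp = 0.549 * 2.8413063e-05 = 1.5598771e-05 m^3. Sum: 0.00030258775 + 1.5598771e-05 = 0.00031818652 m^3. Result: 0.00031818652 m^3 ≈ 0.0003182 m^3 (4 s.f.).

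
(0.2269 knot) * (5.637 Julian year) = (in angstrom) 2.076e+17. Check: 1 knot = 0.51444444 m/s, so 0.2269 knot = 0.2269 * 0.51444444 = 0.11672744 m/s. 1 Julian year = 31557600 s, so 5.637 Julian year = 5.637 * 31557600 = 1.7789019e+08 s. Combine: 0.11672744 m/s * 1.7789019e+08 s = 20764667 m. 1 angstrom = 1e-10 m, so 20764667 m = 20764667 / 1e-10 = 2.0764667e+17 angstrom ≈ 2.076e+17 angstrom (4 s.f.).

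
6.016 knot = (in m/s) 3.095. Check: 1 knot = 0.51444444 m/s, so 6.016 knot = 6.016 * 0.51444444 = 3.0948978 m/s. Result: 3.0948978 m/s ≈ 3.095 m/s (4 s.f.).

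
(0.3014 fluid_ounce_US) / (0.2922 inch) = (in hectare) 1.201e-07. Check: 1 fluid_ounce_US = 2.957353e-05 m^3, so 0.3014 fluid_ounce_US = 0.3014 * 2.957353e-05 = 8.9134618e-06 m^3. 1 inch = 0.0254 m, so 0.2922 inch = 0.2922 * 0.0254 = 0.00742188 m. Combine: 8.9134618e-06 m^3 / 0.00742188 m = 0.0012009709 m^2. 1 hectare = 10000 m^2, so 0.0012009709 m^2 = 0.0012009709 / 10000 = 1.2009709e-07 hectare ≈ 1.201e-07 hectare (4 s.f.).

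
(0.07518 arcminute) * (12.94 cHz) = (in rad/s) 1 arcminute = 0.00029088821 rad, so 0.07518 arcminute = 0.07518 * 0.00029088821 = 2.1868976e-05 rad. 1 cHz = 0.01 Hz, so 12.94 cHz = 12.94 * 0.01 = 0.1294 Hz. Combine: 2.1868976e-05 rad * 0.1294 Hz = 2.8298454e-06 rad/s. Result: 2.8298454e-06 rad/s ≈ 2.83e-06 rad/s (4 s.f.). Final answer: 2.83e-06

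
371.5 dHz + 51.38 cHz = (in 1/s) 1 dHz = 0.1 Hz, so 371.5 dHz = 371.5 * 0.1 = 37.15 Hz. 1 cHz = 0.01 Hz, so 51.38 cHz = 51.38 * 0.01 = 0.5138 Hz. Sum: 37.15 + 0.5138 = 37.6638 Hz. 37.6638 Hz = 37.6638 1/s ≈ 37.66 1/s (4 s.f.). Final answer: 37.66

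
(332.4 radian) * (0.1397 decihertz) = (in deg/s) 332.4 radian = 332.4 rad. 1 decihertz = 0.1 Hz, so 0.1397 decihertz = 0.1397 * 0.1 = 0.01397 Hz. Combine: 332.4 rad * 0.01397 Hz = 4.643628 rad/s. 1 deg/s = 0.017453293 rad/s, so 4.643628 rad/s = 4.643628 / 0.017453293 = 266.06029 deg/s ≈ 266.1 deg/s (4 s.f.). Final answer: 266.1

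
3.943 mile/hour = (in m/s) 1.763. Check: 1 mile/hour = 0.44704 m/s, so 3.943 mile/hour = 3.943 * 0.44704 = 1.7626787 m/s. Result: 1.7626787 m/s ≈ 1.763 m/s (4 s.f.).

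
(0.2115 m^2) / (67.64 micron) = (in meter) 3127. Check: 0.2115 m^2 is already in m^2. 1 micron = 1e-06 m, so 67.64 micron = 67.64 * 1e-06 = 6.764e-05 m. Combine: 0.2115 m^2 / 6.764e-05 m = 3126.848 m. 3126.848 m = 3126.848 meter ≈ 3127 meter (4 s.f.).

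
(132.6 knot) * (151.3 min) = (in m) 6.193e+05. Check: 1 knot = 0.51444444 m/s, so 132.6 knot = 132.6 * 0.51444444 = 68.215333 m/s. 1 min = 60 s, so 151.3 min = 151.3 * 60 = 9078 s. Combine: 68.215333 m/s * 9078 s = 619258.8 m. Result: 619258.8 m ≈ 6.193e+05 m (4 s.f.).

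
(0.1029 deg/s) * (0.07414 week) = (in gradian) 1 deg/s = 0.017453293 rad/s, so 0.1029 deg/s = 0.1029 * 0.017453293 = 0.0017959438 rad/s. 1 week = 604800 s, so 0.07414 week = 0.07414 * 604800 = 44839.872 s. Combine: 0.0017959438 rad/s * 44839.872 s = 80.52989 rad. 1 gradian = 0.015707963 rad, so 80.52989 rad = 80.52989 / 0.015707963 = 5126.692 gradian ≈ 5127 gradian (4 s.f.). Final answer: 5127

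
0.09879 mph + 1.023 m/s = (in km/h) 1 mph = 0.44704 m/s, so 0.09879 mph = 0.09879 * 0.44704 = 0.044163082 m/s. 1.023 m/s is already in m/s. Sum: 0.044163082 + 1.023 = 1.0671631 m/s. 1 km/h = 0.27777778 m/s, so 1.0671631 m/s = 1.0671631 / 0.27777778 = 3.8417871 km/h ≈ 3.842 km/h (4 s.f.). Final answer: 3.842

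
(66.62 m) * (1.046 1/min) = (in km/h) 66.62 m is already in m. 1 1/min = 0.016666667 Hz, so 1.046 1/min = 1.046 * 0.016666667 = 0.017433333 Hz. Combine: 66.62 m * 0.017433333 Hz = 1.1614087 m/s. 1 km/h = 0.27777778 m/s, so 1.1614087 m/s = 1.1614087 / 0.27777778 = 4.1810712 km/h ≈ 4.181 km/h (4 s.f.). Final answer: 4.181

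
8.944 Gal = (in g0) 1 Gal = 0.01 m/s^2, so 8.944 Gal = 8.944 * 0.01 = 0.08944 m/s^2. 1 g0 = 9.80665 m/s^2, so 0.08944 m/s^2 = 0.08944 / 9.80665 = 0.0091203418 g0 ≈ 0.00912 g0 (4 s.f.). Final answer: 0.00912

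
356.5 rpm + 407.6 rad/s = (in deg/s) 2.549e+04. Check: 1 rpm = 0.10471976 rad/s, so 356.5 rpm = 356.5 * 0.10471976 = 37.332593 rad/s. 407.6 rad/s is already in rad/s. Sum: 37.332593 + 407.6 = 444.93259 rad/s. 1 deg/s = 0.017453293 rad/s, so 444.93259 rad/s = 444.93259 / 0.017453293 = 25492.76 deg/s ≈ 2.549e+04 deg/s (4 s.f.).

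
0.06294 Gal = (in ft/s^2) 0.002065. Check: 1 Gal = 0.01 m/s^2, so 0.06294 Gal = 0.06294 * 0.01 = 0.0006294 m/s^2. 1 ft/s^2 = 0.3048 m/s^2, so 0.0006294 m/s^2 = 0.0006294 / 0.3048 = 0.0020649606 ft/s^2 ≈ 0.002065 ft/s^2 (4 s.f.).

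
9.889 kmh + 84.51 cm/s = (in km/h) 12.93. Check: 1 kmh = 0.27777778 m/s, so 9.889 kmh = 9.889 * 0.27777778 = 2.7469444 m/s. 1 cm/s = 0.01 m/s, so 84.51 cm/s = 84.51 * 0.01 = 0.8451 m/s. Sum: 2.7469444 + 0.8451 = 3.5920444 m/s. 1 km/h = 0.27777778 m/s, so 3.5920444 m/s = 3.5920444 / 0.27777778 = 12.93136 km/h ≈ 12.93 km/h (4 s.f.).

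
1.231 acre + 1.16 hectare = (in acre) 1 acre = 4046.8564 m^2, so 1.231 acre = 1.231 * 4046.8564 = 4981.6803 m^2. 1 hectare = 10000 m^2, so 1.16 hectare = 1.16 * 10000 = 11600 m^2. Sum: 4981.6803 + 11600 = 16581.68 m^2. 1 acre = 4046.8564 m^2, so 16581.68 m^2 = 16581.68 / 4046.8564 = 4.0974224 acre ≈ 4.097 acre (4 s.f.). Final answer: 4.097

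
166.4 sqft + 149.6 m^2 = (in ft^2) 1 sqft = 0.09290304 m^2, so 166.4 sqft = 166.4 * 0.09290304 = 15.459066 m^2. 149.6 m^2 is already in m^2. Sum: 15.459066 + 149.6 = 165.05907 m^2. 1 ft^2 = 0.09290304 m^2, so 165.05907 m^2 = 165.05907 / 0.09290304 = 1776.681 ft^2 ≈ 1777 ft^2 (4 s.f.). Final answer: 1777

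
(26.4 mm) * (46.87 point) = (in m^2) 1 mm = 0.001 m, so 26.4 mm = 26.4 * 0.001 = 0.0264 m. 1 point = 0.00035277778 m, so 46.87 point = 46.87 * 0.00035277778 = 0.016534694 m. Combine: 0.0264 m * 0.016534694 m = 0.00043651593 m^2. Result: 0.00043651593 m^2 ≈ 0.0004365 m^2 (4 s.f.). Final answer: 0.0004365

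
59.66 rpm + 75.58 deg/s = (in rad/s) 1 rpm = 0.10471976 rad/s, so 59.66 rpm = 59.66 * 0.10471976 = 6.2475806 rad/s. 1 deg/s = 0.017453293 rad/s, so 75.58 deg/s = 75.58 * 0.017453293 = 1.3191198 rad/s. Sum: 6.2475806 + 1.3191198 = 7.5667004 rad/s. Result: 7.5667004 rad/s ≈ 7.567 rad/s (4 s.f.). Final answer: 7.567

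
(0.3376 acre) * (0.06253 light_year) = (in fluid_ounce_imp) 1 acre = 4046.8564 m^2, so 0.3376 acre = 0.3376 * 4046.8564 = 1366.2187 m^2. 1 light_year = 9.4607305e+15 m, so 0.06253 light_year = 0.06253 * 9.4607305e+15 = 5.9157948e+14 m. Combine: 1366.2187 m^2 * 5.9157948e+14 m = 8.0822696e+17 m^3. 1 fluid_ounce_imp = 2.8413063e-05 m^3, so 8.0822696e+17 m^3 = 8.0822696e+17 / 2.8413063e-05 = 2.8445612e+22 fluid_ounce_imp ≈ 2.845e+22 fluid_ounce_imp (4 s.f.). Final answer: 2.845e+22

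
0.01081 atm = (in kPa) 1 atm = 101325 Pa, so 0.01081 atm = 0.01081 * 101325 = 1095.3232 Pa. 1 kPa = 1000 Pa, so 1095.3232 Pa = 1095.3232 / 1000 = 1.0953232 kPa ≈ 1.095 kPa (4 s.f.). Final answer: 1.095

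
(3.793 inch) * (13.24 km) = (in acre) 1 inch = 0.0254 m, so 3.793 inch = 3.793 * 0.0254 = 0.0963422 m. 1 km = 1000 m, so 13.24 km = 13.24 * 1000 = 13240 m. Combine: 0.0963422 m * 13240 m = 1275.5707 m^2. 1 acre = 4046.8564 m^2, so 1275.5707 m^2 = 1275.5707 / 4046.8564 = 0.31520039 acre ≈ 0.3152 acre (4 s.f.). Final answer: 0.3152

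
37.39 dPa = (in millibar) 1 dPa = 0.1 Pa, so 37.39 dPa = 37.39 * 0.1 = 3.739 Pa. 1 millibar = 100 Pa, so 3.739 Pa = 3.739 / 100 = 0.03739 millibar. Final answer: 0.03739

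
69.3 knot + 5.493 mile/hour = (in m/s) 1 knot = 0.51444444 m/s, so 69.3 knot = 69.3 * 0.51444444 = 35.651 m/s. 1 mile/hour = 0.44704 m/s, so 5.493 mile/hour = 5.493 * 0.44704 = 2.4555907 m/s. Sum: 35.651 + 2.4555907 = 38.106591 m/s. Result: 38.106591 m/s ≈ 38.11 m/s (4 s.f.). Final answer: 38.11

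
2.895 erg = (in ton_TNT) 1 erg = 1e-07 J, so 2.895 erg = 2.895 * 1e-07 = 2.895e-07 J. 1 ton_TNT = 4.184e+09 J, so 2.895e-07 J = 2.895e-07 / 4.184e+09 = 6.9192161e-17 ton_TNT ≈ 6.919e-17 ton_TNT (4 s.f.). Final answer: 6.919e-17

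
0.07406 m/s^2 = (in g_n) 1 g_n = 9.80665 m/s^2, so 0.07406 m/s^2 = 0.07406 / 9.80665 = 0.0075520183 g_n ≈ 0.007552 g_n (4 s.f.). Final answer: 0.007552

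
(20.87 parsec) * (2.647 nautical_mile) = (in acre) 7.801e+17. Check: 1 parsec = 3.0856776e+16 m, so 20.87 parsec = 20.87 * 3.0856776e+16 = 6.4398091e+17 m. 1 nautical_mile = 1852 m, so 2.647 nautical_mile = 2.647 * 1852 = 4902.244 m. Combine: 6.4398091e+17 m * 4902.244 m = 3.1569516e+21 m^2. 1 acre = 4046.8564 m^2, so 3.1569516e+21 m^2 = 3.1569516e+21 / 4046.8564 = 7.8009972e+17 acre ≈ 7.801e+17 acre (4 s.f.).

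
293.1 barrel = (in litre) 1 barrel = 0.15898729 m^3, so 293.1 barrel = 293.1 * 0.15898729 = 46.599176 m^3. 1 litre = 0.001 m^3, so 46.599176 m^3 = 46.599176 / 0.001 = 46599.176 litre ≈ 4.66e+04 litre (4 s.f.). Final answer: 4.66e+04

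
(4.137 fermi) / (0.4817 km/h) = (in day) 3.578e-19. Check: 1 fermi = 1e-15 m, so 4.137 fermi = 4.137 * 1e-15 = 4.137e-15 m. 1 km/h = 0.27777778 m/s, so 0.4817 km/h = 0.4817 * 0.27777778 = 0.13380556 m/s. Combine: 4.137e-15 m / 0.13380556 m/s = 3.0917999e-14 s. 1 day = 86400 s, so 3.0917999e-14 s = 3.0917999e-14 / 86400 = 3.5784721e-19 day ≈ 3.578e-19 day (4 s.f.).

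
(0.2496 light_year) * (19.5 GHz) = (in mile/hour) 1 light_year = 9.4607305e+15 m, so 0.2496 light_year = 0.2496 * 9.4607305e+15 = 2.3613983e+15 m. 1 GHz = 1e+09 Hz, so 19.5 GHz = 19.5 * 1e+09 = 1.95e+10 Hz. Combine: 2.3613983e+15 m * 1.95e+10 Hz = 4.6047267e+25 m/s. 1 mile/hour = 0.44704 m/s, so 4.6047267e+25 m/s = 4.6047267e+25 / 0.44704 = 1.030048e+26 mile/hour ≈ 1.03e+26 mile/hour (4 s.f.). Final answer: 1.03e+26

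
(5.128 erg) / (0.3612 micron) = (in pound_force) 1 erg = 1e-07 J, so 5.128 erg = 5.128 * 1e-07 = 5.128e-07 J. 1 micron = 1e-06 m, so 0.3612 micron = 0.3612 * 1e-06 = 3.612e-07 m. Combine: 5.128e-07 J / 3.612e-07 m = 1.4197121 N. 1 pound_force = 4.4482216 N, so 1.4197121 N = 1.4197121 / 4.4482216 = 0.31916397 pound_force ≈ 0.3192 pound_force (4 s.f.). Final answer: 0.3192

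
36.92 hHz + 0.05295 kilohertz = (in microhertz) 3.745e+09. Check: 1 hHz = 100 Hz, so 36.92 hHz = 36.92 * 100 = 3692 Hz. 1 kilohertz = 1000 Hz, so 0.05295 kilohertz = 0.05295 * 1000 = 52.95 Hz. Sum: 3692 + 52.95 = 3744.95 Hz. 1 microhertz = 1e-06 Hz, so 3744.95 Hz = 3744.95 / 1e-06 = 3.74495e+09 microhertz ≈ 3.745e+09 microhertz (4 s.f.).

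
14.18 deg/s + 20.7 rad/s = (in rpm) 1 deg/s = 0.017453293 rad/s, so 14.18 deg/s = 14.18 * 0.017453293 = 0.24748769 rad/s. 20.7 rad/s is already in rad/s. Sum: 0.24748769 + 20.7 = 20.947488 rad/s. 1 rpm = 0.10471976 rad/s, so 20.947488 rad/s = 20.947488 / 0.10471976 = 200.03377 rpm ≈ 200 rpm (4 s.f.). Final answer: 200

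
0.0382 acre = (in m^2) 1 acre = 4046.8564 m^2, so 0.0382 acre = 0.0382 * 4046.8564 = 154.58992 m^2. Result: 154.58992 m^2 ≈ 154.6 m^2 (4 s.f.). Final answer: 154.6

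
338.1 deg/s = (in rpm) 1 deg/s = 0.017453293 rad/s, so 338.1 deg/s = 338.1 * 0.017453293 = 5.9009582 rad/s. 1 rpm = 0.10471976 rad/s, so 5.9009582 rad/s = 5.9009582 / 0.10471976 = 56.35 rpm. Final answer: 56.35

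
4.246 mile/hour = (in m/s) 1.898. Check: 1 mile/hour = 0.44704 m/s, so 4.246 mile/hour = 4.246 * 0.44704 = 1.8981318 m/s. Result: 1.8981318 m/s ≈ 1.898 m/s (4 s.f.).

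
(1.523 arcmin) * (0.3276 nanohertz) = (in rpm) 1.386e-12. Check: 1 arcmin = 0.00029088821 rad, so 1.523 arcmin = 1.523 * 0.00029088821 = 0.00044302274 rad. 1 nanohertz = 1e-09 Hz, so 0.3276 nanohertz = 0.3276 * 1e-09 = 3.276e-10 Hz. Combine: 0.00044302274 rad * 3.276e-10 Hz = 1.4513425e-13 rad/s. 1 rpm = 0.10471976 rad/s, so 1.4513425e-13 rad/s = 1.4513425e-13 / 0.10471976 = 1.38593e-12 rpm ≈ 1.386e-12 rpm (4 s.f.).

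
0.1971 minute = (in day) 0.0001369. Check: 1 minute = 60 s, so 0.1971 minute = 0.1971 * 60 = 11.826 s. 1 day = 86400 s, so 11.826 s = 11.826 / 86400 = 0.000136875 day ≈ 0.0001369 day (4 s.f.).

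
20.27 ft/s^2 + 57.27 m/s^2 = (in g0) 1 ft/s^2 = 0.3048 m/s^2, so 20.27 ft/s^2 = 20.27 * 0.3048 = 6.178296 m/s^2. 57.27 m/s^2 is already in m/s^2. Sum: 6.178296 + 57.27 = 63.448296 m/s^2. 1 g0 = 9.80665 m/s^2, so 63.448296 m/s^2 = 63.448296 / 9.80665 = 6.4699256 g0 ≈ 6.47 g0 (4 s.f.). Final answer: 6.47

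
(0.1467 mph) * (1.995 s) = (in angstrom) 1.308e+09. Check: 1 mph = 0.44704 m/s, so 0.1467 mph = 0.1467 * 0.44704 = 0.065580768 m/s. 1.995 s is already in s. Combine: 0.065580768 m/s * 1.995 s = 0.13083363 m. 1 angstrom = 1e-10 m, so 0.13083363 m = 0.13083363 / 1e-10 = 1.3083363e+09 angstrom ≈ 1.308e+09 angstrom (4 s.f.).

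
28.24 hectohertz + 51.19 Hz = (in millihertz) 2.875e+06. Check: 1 hectohertz = 100 Hz, so 28.24 hectohertz = 28.24 * 100 = 2824 Hz. 51.19 Hz is already in Hz. Sum: 2824 + 51.19 = 2875.19 Hz. 1 millihertz = 0.001 Hz, so 2875.19 Hz = 2875.19 / 0.001 = 2875190 millihertz ≈ 2.875e+06 millihertz (4 s.f.).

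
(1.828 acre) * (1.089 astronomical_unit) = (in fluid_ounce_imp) 1 acre = 4046.8564 m^2, so 1.828 acre = 1.828 * 4046.8564 = 7397.6535 m^2. 1 astronomical_unit = 1.4959787e+11 m, so 1.089 astronomical_unit = 1.089 * 1.4959787e+11 = 1.6291208e+11 m. Combine: 7397.6535 m^2 * 1.6291208e+11 m = 1.2051671e+15 m^3. 1 fluid_ounce_imp = 2.8413063e-05 m^3, so 1.2051671e+15 m^3 = 1.2051671e+15 / 2.8413063e-05 = 4.2415953e+19 fluid_ounce_imp ≈ 4.242e+19 fluid_ounce_imp (4 s.f.). Final answer: 4.242e+19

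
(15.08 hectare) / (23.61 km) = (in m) 6.387. Check: 1 hectare = 10000 m^2, so 15.08 hectare = 15.08 * 10000 = 150800 m^2. 1 km = 1000 m, so 23.61 km = 23.61 * 1000 = 23610 m. Combine: 150800 m^2 / 23610 m = 6.3871241 m. Result: 6.3871241 m ≈ 6.387 m (4 s.f.).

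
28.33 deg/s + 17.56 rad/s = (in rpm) 172.4. Check: 1 deg/s = 0.017453293 rad/s, so 28.33 deg/s = 28.33 * 0.017453293 = 0.49445178 rad/s. 17.56 rad/s is already in rad/s. Sum: 0.49445178 + 17.56 = 18.054452 rad/s. 1 rpm = 0.10471976 rad/s, so 18.054452 rad/s = 18.054452 / 0.10471976 = 172.40731 rpm ≈ 172.4 rpm (4 s.f.).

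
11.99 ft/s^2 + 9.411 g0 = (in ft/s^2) 314.8. Check: 1 ft/s^2 = 0.3048 m/s^2, so 11.99 ft/s^2 = 11.99 * 0.3048 = 3.654552 m/s^2. 1 g0 = 9.80665 m/s^2, so 9.411 g0 = 9.411 * 9.80665 = 92.290383 m/s^2. Sum: 3.654552 + 92.290383 = 95.944935 m/s^2. 1 ft/s^2 = 0.3048 m/s^2, so 95.944935 m/s^2 = 95.944935 / 0.3048 = 314.77997 ft/s^2 ≈ 314.8 ft/s^2 (4 s.f.).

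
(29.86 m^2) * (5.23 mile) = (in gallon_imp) 29.86 m^2 is already in m^2. 1 mile = 1609.344 m, so 5.23 mile = 5.23 * 1609.344 = 8416.8691 m. Combine: 29.86 m^2 * 8416.8691 m = 251327.71 m^3. 1 gallon_imp = 0.00454609 m^3, so 251327.71 m^3 = 251327.71 / 0.00454609 = 55284368 gallon_imp ≈ 5.528e+07 gallon_imp (4 s.f.). Final answer: 5.528e+07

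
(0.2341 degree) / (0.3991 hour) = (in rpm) 1 degree = 0.017453293 rad, so 0.2341 degree = 0.2341 * 0.017453293 = 0.0040858158 rad. 1 hour = 3600 s, so 0.3991 hour = 0.3991 * 3600 = 1436.76 s. Combine: 0.0040858158 rad / 1436.76 s = 2.8437706e-06 rad/s. 1 rpm = 0.10471976 rad/s, so 2.8437706e-06 rad/s = 2.8437706e-06 / 0.10471976 = 2.7156008e-05 rpm ≈ 2.716e-05 rpm (4 s.f.). Final answer: 2.716e-05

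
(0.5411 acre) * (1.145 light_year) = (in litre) 2.372e+22. Check: 1 acre = 4046.8564 m^2, so 0.5411 acre = 0.5411 * 4046.8564 = 2189.754 m^2. 1 light_year = 9.4607305e+15 m, so 1.145 light_year = 1.145 * 9.4607305e+15 = 1.0832536e+16 m. Combine: 2189.754 m^2 * 1.0832536e+16 m = 2.372059e+19 m^3. 1 litre = 0.001 m^3, so 2.372059e+19 m^3 = 2.372059e+19 / 0.001 = 2.372059e+22 litre ≈ 2.372e+22 litre (4 s.f.).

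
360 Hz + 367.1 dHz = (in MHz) 0.0003967. Check: 360 Hz is already in Hz. 1 dHz = 0.1 Hz, so 367.1 dHz = 367.1 * 0.1 = 36.71 Hz. Sum: 360 + 36.71 = 396.71 Hz. 1 MHz = 1000000 Hz, so 396.71 Hz = 396.71 / 1000000 = 0.00039671 MHz ≈ 0.0003967 MHz (4 s.f.).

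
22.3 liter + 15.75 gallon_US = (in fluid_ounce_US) 1 liter = 0.001 m^3, so 22.3 liter = 22.3 * 0.001 = 0.0223 m^3. 1 gallon_US = 0.0037854118 m^3, so 15.75 gallon_US = 15.75 * 0.0037854118 = 0.059620236 m^3. Sum: 0.0223 + 0.059620236 = 0.081920236 m^3. 1 fluid_ounce_US = 2.957353e-05 m^3, so 0.081920236 m^3 = 0.081920236 / 2.957353e-05 = 2770.0527 fluid_ounce_US ≈ 2770 fluid_ounce_US (4 s.f.). Final answer: 2770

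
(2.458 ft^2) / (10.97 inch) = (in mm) 1 ft^2 = 0.09290304 m^2, so 2.458 ft^2 = 2.458 * 0.09290304 = 0.22835567 m^2. 1 inch = 0.0254 m, so 10.97 inch = 10.97 * 0.0254 = 0.278638 m. Combine: 0.22835567 m^2 / 0.278638 m = 0.81954246 m. 1 mm = 0.001 m, so 0.81954246 m = 0.81954246 / 0.001 = 819.54246 mm ≈ 819.5 mm (4 s.f.). Final answer: 819.5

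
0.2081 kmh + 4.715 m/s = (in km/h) 1 kmh = 0.27777778 m/s, so 0.2081 kmh = 0.2081 * 0.27777778 = 0.057805556 m/s. 4.715 m/s is already in m/s. Sum: 0.057805556 + 4.715 = 4.7728056 m/s. 1 km/h = 0.27777778 m/s, so 4.7728056 m/s = 4.7728056 / 0.27777778 = 17.1821 km/h ≈ 17.18 km/h (4 s.f.). Final answer: 17.18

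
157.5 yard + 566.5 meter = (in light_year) 7.51e-14. Check: 1 yard = 0.9144 m, so 157.5 yard = 157.5 * 0.9144 = 144.018 m. 566.5 meter = 566.5 m. Sum: 144.018 + 566.5 = 710.518 m. 1 light_year = 9.4607305e+15 m, so 710.518 m = 710.518 / 9.4607305e+15 = 7.5101812e-14 light_year ≈ 7.51e-14 light_year (4 s.f.).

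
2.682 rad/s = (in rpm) 25.61. Check: 1 rpm = 0.10471976 rad/s, so 2.682 rad/s = 2.682 / 0.10471976 = 25.611213 rpm ≈ 25.61 rpm (4 s.f.).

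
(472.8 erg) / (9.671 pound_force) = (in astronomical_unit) 1 erg = 1e-07 J, so 472.8 erg = 472.8 * 1e-07 = 4.728e-05 J. 1 pound_force = 4.4482216 N, so 9.671 pound_force = 9.671 * 4.4482216 = 43.018751 N. Combine: 4.728e-05 J / 43.018751 N = 1.0990556e-06 m. 1 astronomical_unit = 1.4959787e+11 m, so 1.0990556e-06 m = 1.0990556e-06 / 1.4959787e+11 = 7.346733e-18 astronomical_unit ≈ 7.347e-18 astronomical_unit (4 s.f.). Final answer: 7.347e-18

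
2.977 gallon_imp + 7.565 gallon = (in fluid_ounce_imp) 1484. Check: 1 gallon_imp = 0.00454609 m^3, so 2.977 gallon_imp = 2.977 * 0.00454609 = 0.01353371 m^3. 1 gallon = 0.0037854118 m^3, so 7.565 gallon = 7.565 * 0.0037854118 = 0.02863664 m^3. Sum: 0.01353371 + 0.02863664 = 0.04217035 m^3. 1 fluid_ounce_imp = 2.8413063e-05 m^3, so 0.04217035 m^3 = 0.04217035 / 2.8413063e-05 = 1484.1888 fluid_ounce_imp ≈ 1484 fluid_ounce_imp (4 s.f.).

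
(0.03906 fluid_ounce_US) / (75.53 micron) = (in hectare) 1.529e-06. Check: 1 fluid_ounce_US = 2.957353e-05 m^3, so 0.03906 fluid_ounce_US = 0.03906 * 2.957353e-05 = 1.1551421e-06 m^3. 1 micron = 1e-06 m, so 75.53 micron = 75.53 * 1e-06 = 7.553e-05 m. Combine: 1.1551421e-06 m^3 / 7.553e-05 m = 0.015293818 m^2. 1 hectare = 10000 m^2, so 0.015293818 m^2 = 0.015293818 / 10000 = 1.5293818e-06 hectare ≈ 1.529e-06 hectare (4 s.f.).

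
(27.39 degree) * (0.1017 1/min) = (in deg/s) 1 degree = 0.017453293 rad, so 27.39 degree = 27.39 * 0.017453293 = 0.47804568 rad. 1 1/min = 0.016666667 Hz, so 0.1017 1/min = 0.1017 * 0.016666667 = 0.001695 Hz. Combine: 0.47804568 rad * 0.001695 Hz = 0.00081028743 rad/s. 1 deg/s = 0.017453293 rad/s, so 0.00081028743 rad/s = 0.00081028743 / 0.017453293 = 0.04642605 deg/s ≈ 0.04643 deg/s (4 s.f.). Final answer: 0.04643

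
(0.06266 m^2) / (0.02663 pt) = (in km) 6.67. Check: 0.06266 m^2 is already in m^2. 1 pt = 0.00035277778 m, so 0.02663 pt = 0.02663 * 0.00035277778 = 9.3944722e-06 m. Combine: 0.06266 m^2 / 9.3944722e-06 m = 6669.8797 m. 1 km = 1000 m, so 6669.8797 m = 6669.8797 / 1000 = 6.6698797 km ≈ 6.67 km (4 s.f.).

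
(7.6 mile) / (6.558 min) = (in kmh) 111.9. Check: 1 mile = 1609.344 m, so 7.6 mile = 7.6 * 1609.344 = 12231.014 m. 1 min = 60 s, so 6.558 min = 6.558 * 60 = 393.48 s. Combine: 12231.014 m / 393.48 s = 31.084209 m/s. 1 kmh = 0.27777778 m/s, so 31.084209 m/s = 31.084209 / 0.27777778 = 111.90315 kmh ≈ 111.9 kmh (4 s.f.).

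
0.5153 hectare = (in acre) 1.273. Check: 1 hectare = 10000 m^2, so 0.5153 hectare = 0.5153 * 10000 = 5153 m^2. 1 acre = 4046.8564 m^2, so 5153 m^2 = 5153 / 4046.8564 = 1.273334 acre ≈ 1.273 acre (4 s.f.).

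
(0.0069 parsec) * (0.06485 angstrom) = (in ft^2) 1.486e+04. Check: 1 parsec = 3.0856776e+16 m, so 0.0069 parsec = 0.0069 * 3.0856776e+16 = 2.1291175e+14 m. 1 angstrom = 1e-10 m, so 0.06485 angstrom = 0.06485 * 1e-10 = 6.485e-12 m. Combine: 2.1291175e+14 m * 6.485e-12 m = 1380.7327 m^2. 1 ft^2 = 0.09290304 m^2, so 1380.7327 m^2 = 1380.7327 / 0.09290304 = 14862.083 ft^2 ≈ 1.486e+04 ft^2 (4 s.f.).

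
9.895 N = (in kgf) 1.009. Check: 1 kgf = 9.80665 N, so 9.895 N = 9.895 / 9.80665 = 1.0090092 kgf ≈ 1.009 kgf (4 s.f.).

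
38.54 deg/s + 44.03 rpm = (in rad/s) 1 deg/s = 0.017453293 rad/s, so 38.54 deg/s = 38.54 * 0.017453293 = 0.67264989 rad/s. 1 rpm = 0.10471976 rad/s, so 44.03 rpm = 44.03 * 0.10471976 = 4.6108108 rad/s. Sum: 0.67264989 + 4.6108108 = 5.2834607 rad/s. Result: 5.2834607 rad/s ≈ 5.283 rad/s (4 s.f.). Final answer: 5.283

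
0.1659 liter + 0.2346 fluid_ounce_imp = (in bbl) 1 liter = 0.001 m^3, so 0.1659 liter = 0.1659 * 0.001 = 0.0001659 m^3. 1 fluid_ounce_imp = 2.8413063e-05 m^3, so 0.2346 fluid_ounce_imp = 0.2346 * 2.8413063e-05 = 6.6657045e-06 m^3. Sum: 0.0001659 + 6.6657045e-06 = 0.0001725657 m^3. 1 bbl = 0.15898729 m^3, so 0.0001725657 m^3 = 0.0001725657 / 0.15898729 = 0.0010854056 bbl ≈ 0.001085 bbl (4 s.f.). Final answer: 0.001085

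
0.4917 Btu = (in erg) 1 Btu = 1055.0559 J, so 0.4917 Btu = 0.4917 * 1055.0559 = 518.77096 J. 1 erg = 1e-07 J, so 518.77096 J = 518.77096 / 1e-07 = 5.1877096e+09 erg ≈ 5.188e+09 erg (4 s.f.). Final answer: 5.188e+09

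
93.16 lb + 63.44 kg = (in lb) 1 lb = 0.45359237 kg, so 93.16 lb = 93.16 * 0.45359237 = 42.256665 kg. 63.44 kg is already in kg. Sum: 42.256665 + 63.44 = 105.69667 kg. 1 lb = 0.45359237 kg, so 105.69667 kg = 105.69667 / 0.45359237 = 233.02126 lb ≈ 233 lb (4 s.f.). Final answer: 233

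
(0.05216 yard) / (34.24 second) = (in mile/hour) 0.003116. Check: 1 yard = 0.9144 m, so 0.05216 yard = 0.05216 * 0.9144 = 0.047695104 m. 34.24 second = 34.24 s. Combine: 0.047695104 m / 34.24 s = 0.0013929645 m/s. 1 mile/hour = 0.44704 m/s, so 0.0013929645 m/s = 0.0013929645 / 0.44704 = 0.0031159728 mile/hour ≈ 0.003116 mile/hour (4 s.f.).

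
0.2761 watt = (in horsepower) 0.2761 watt = 0.2761 W. 1 horsepower = 745.69987 W, so 0.2761 W = 0.2761 / 745.69987 = 0.0003702562 horsepower ≈ 0.0003703 horsepower (4 s.f.). Final answer: 0.0003703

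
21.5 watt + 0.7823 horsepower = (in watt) 604.9. Check: 21.5 watt = 21.5 W. 1 horsepower = 745.69987 W, so 0.7823 horsepower = 0.7823 * 745.69987 = 583.36101 W. Sum: 21.5 + 583.36101 = 604.86101 W. 604.86101 W = 604.86101 watt ≈ 604.9 watt (4 s.f.).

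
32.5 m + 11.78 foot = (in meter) 36.09. Check: 32.5 m is already in m. 1 foot = 0.3048 m, so 11.78 foot = 11.78 * 0.3048 = 3.590544 m. Sum: 32.5 + 3.590544 = 36.090544 m. 36.090544 m = 36.090544 meter ≈ 36.09 meter (4 s.f.).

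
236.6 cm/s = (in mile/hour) 1 cm/s = 0.01 m/s, so 236.6 cm/s = 236.6 * 0.01 = 2.366 m/s. 1 mile/hour = 0.44704 m/s, so 2.366 m/s = 2.366 / 0.44704 = 5.2925913 mile/hour ≈ 5.293 mile/hour (4 s.f.). Final answer: 5.293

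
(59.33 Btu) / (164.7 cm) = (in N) 3.801e+04. Check: 1 Btu = 1055.0559 J, so 59.33 Btu = 59.33 * 1055.0559 = 62596.464 J. 1 cm = 0.01 m, so 164.7 cm = 164.7 * 0.01 = 1.647 m. Combine: 62596.464 J / 1.647 m = 38006.353 N. Result: 38006.353 N ≈ 3.801e+04 N (4 s.f.).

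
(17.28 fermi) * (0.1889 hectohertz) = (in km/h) 1 fermi = 1e-15 m, so 17.28 fermi = 17.28 * 1e-15 = 1.728e-14 m. 1 hectohertz = 100 Hz, so 0.1889 hectohertz = 0.1889 * 100 = 18.89 Hz. Combine: 1.728e-14 m * 18.89 Hz = 3.264192e-13 m/s. 1 km/h = 0.27777778 m/s, so 3.264192e-13 m/s = 3.264192e-13 / 0.27777778 = 1.1751091e-12 km/h ≈ 1.175e-12 km/h (4 s.f.). Final answer: 1.175e-12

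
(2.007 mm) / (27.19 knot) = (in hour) 3.986e-08. Check: 1 mm = 0.001 m, so 2.007 mm = 2.007 * 0.001 = 0.002007 m. 1 knot = 0.51444444 m/s, so 27.19 knot = 27.19 * 0.51444444 = 13.987744 m/s. Combine: 0.002007 m / 13.987744 m/s = 0.00014348275 s. 1 hour = 3600 s, so 0.00014348275 s = 0.00014348275 / 3600 = 3.9856319e-08 hour ≈ 3.986e-08 hour (4 s.f.).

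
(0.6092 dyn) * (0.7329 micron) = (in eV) 2.787e+07. Check: 1 dyn = 1e-05 N, so 0.6092 dyn = 0.6092 * 1e-05 = 6.092e-06 N. 1 micron = 1e-06 m, so 0.7329 micron = 0.7329 * 1e-06 = 7.329e-07 m. Combine: 6.092e-06 N * 7.329e-07 m = 4.4648268e-12 J. 1 eV = 1.6021766e-19 J, so 4.4648268e-12 J = 4.4648268e-12 / 1.6021766e-19 = 27867257 eV ≈ 2.787e+07 eV (4 s.f.).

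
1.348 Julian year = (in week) 1 Julian year = 31557600 s, so 1.348 Julian year = 1.348 * 31557600 = 42539645 s. 1 week = 604800 s, so 42539645 s = 42539645 / 604800 = 70.336714 week ≈ 70.34 week (4 s.f.). Final answer: 70.34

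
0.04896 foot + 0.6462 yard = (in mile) 0.0003764. Check: 1 foot = 0.3048 m, so 0.04896 foot = 0.04896 * 0.3048 = 0.014923008 m. 1 yard = 0.9144 m, so 0.6462 yard = 0.6462 * 0.9144 = 0.59088528 m. Sum: 0.014923008 + 0.59088528 = 0.60580829 m. 1 mile = 1609.344 m, so 0.60580829 m = 0.60580829 / 1609.344 = 0.00037643182 mile ≈ 0.0003764 mile (4 s.f.).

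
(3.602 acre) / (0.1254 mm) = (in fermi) 1.162e+23. Check: 1 acre = 4046.8564 m^2, so 3.602 acre = 3.602 * 4046.8564 = 14576.777 m^2. 1 mm = 0.001 m, so 0.1254 mm = 0.1254 * 0.001 = 0.0001254 m. Combine: 14576.777 m^2 / 0.0001254 m = 1.1624224e+08 m. 1 fermi = 1e-15 m, so 1.1624224e+08 m = 1.1624224e+08 / 1e-15 = 1.1624224e+23 fermi ≈ 1.162e+23 fermi (4 s.f.).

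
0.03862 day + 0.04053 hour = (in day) 0.04031. Check: 1 day = 86400 s, so 0.03862 day = 0.03862 * 86400 = 3336.768 s. 1 hour = 3600 s, so 0.04053 hour = 0.04053 * 3600 = 145.908 s. Sum: 3336.768 + 145.908 = 3482.676 s. 1 day = 86400 s, so 3482.676 s = 3482.676 / 86400 = 0.04030875 day ≈ 0.04031 day (4 s.f.).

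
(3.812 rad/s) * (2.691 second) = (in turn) 1.633. Check: 3.812 rad/s is already in rad/s. 2.691 second = 2.691 s. Combine: 3.812 rad/s * 2.691 s = 10.258092 rad. 1 turn = 6.2831853 rad, so 10.258092 rad = 10.258092 / 6.2831853 = 1.632626 turn ≈ 1.633 turn (4 s.f.).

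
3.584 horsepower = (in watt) 2673. Check: 1 horsepower = 745.69987 W, so 3.584 horsepower = 3.584 * 745.69987 = 2672.5883 W. 2672.5883 W = 2672.5883 watt ≈ 2673 watt (4 s.f.).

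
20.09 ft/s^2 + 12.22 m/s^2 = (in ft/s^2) 60.18. Check: 1 ft/s^2 = 0.3048 m/s^2, so 20.09 ft/s^2 = 20.09 * 0.3048 = 6.123432 m/s^2. 12.22 m/s^2 is already in m/s^2. Sum: 6.123432 + 12.22 = 18.343432 m/s^2. 1 ft/s^2 = 0.3048 m/s^2, so 18.343432 m/s^2 = 18.343432 / 0.3048 = 60.181864 ft/s^2 ≈ 60.18 ft/s^2 (4 s.f.).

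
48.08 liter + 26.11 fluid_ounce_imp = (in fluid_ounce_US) 1651. Check: 1 liter = 0.001 m^3, so 48.08 liter = 48.08 * 0.001 = 0.04808 m^3. 1 fluid_ounce_imp = 2.8413063e-05 m^3, so 26.11 fluid_ounce_imp = 26.11 * 2.8413063e-05 = 0.00074186506 m^3. Sum: 0.04808 + 0.00074186506 = 0.048821865 m^3. 1 fluid_ounce_US = 2.957353e-05 m^3, so 0.048821865 m^3 = 0.048821865 / 2.957353e-05 = 1650.8637 fluid_ounce_US ≈ 1651 fluid_ounce_US (4 s.f.).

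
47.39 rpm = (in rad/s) 1 rpm = 0.10471976 rad/s, so 47.39 rpm = 47.39 * 0.10471976 = 4.9626692 rad/s. Result: 4.9626692 rad/s ≈ 4.963 rad/s (4 s.f.). Final answer: 4.963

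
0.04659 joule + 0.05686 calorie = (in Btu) 0.0002696. Check: 0.04659 joule = 0.04659 J. 1 calorie = 4.184 J, so 0.05686 calorie = 0.05686 * 4.184 = 0.23790224 J. Sum: 0.04659 + 0.23790224 = 0.28449224 J. 1 Btu = 1055.0559 J, so 0.28449224 J = 0.28449224 / 1055.0559 = 0.00026964662 Btu ≈ 0.0002696 Btu (4 s.f.).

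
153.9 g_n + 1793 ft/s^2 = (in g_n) 1 g_n = 9.80665 m/s^2, so 153.9 g_n = 153.9 * 9.80665 = 1509.2434 m/s^2. 1 ft/s^2 = 0.3048 m/s^2, so 1793 ft/s^2 = 1793 * 0.3048 = 546.5064 m/s^2. Sum: 1509.2434 + 546.5064 = 2055.7498 m/s^2. 1 g_n = 9.80665 m/s^2, so 2055.7498 m/s^2 = 2055.7498 / 9.80665 = 209.62814 g_n ≈ 209.6 g_n (4 s.f.). Final answer: 209.6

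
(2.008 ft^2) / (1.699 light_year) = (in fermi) 1 ft^2 = 0.09290304 m^2, so 2.008 ft^2 = 2.008 * 0.09290304 = 0.1865493 m^2. 1 light_year = 9.4607305e+15 m, so 1.699 light_year = 1.699 * 9.4607305e+15 = 1.6073781e+16 m. Combine: 0.1865493 m^2 / 1.6073781e+16 m = 1.1605813e-17 m. 1 fermi = 1e-15 m, so 1.1605813e-17 m = 1.1605813e-17 / 1e-15 = 0.011605813 fermi ≈ 0.01161 fermi (4 s.f.). Final answer: 0.01161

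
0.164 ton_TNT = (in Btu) 1 ton_TNT = 4.184e+09 J, so 0.164 ton_TNT = 0.164 * 4.184e+09 = 6.86176e+08 J. 1 Btu = 1055.0559 J, so 6.86176e+08 J = 6.86176e+08 / 1055.0559 = 650369.36 Btu ≈ 6.504e+05 Btu (4 s.f.). Final answer: 6.504e+05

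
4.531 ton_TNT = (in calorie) 4.531e+09. Check: 1 ton_TNT = 4.184e+09 J, so 4.531 ton_TNT = 4.531 * 4.184e+09 = 1.8957704e+10 J. 1 calorie = 4.184 J, so 1.8957704e+10 J = 1.8957704e+10 / 4.184 = 4.531e+09 calorie.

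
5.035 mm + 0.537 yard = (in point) 1 mm = 0.001 m, so 5.035 mm = 5.035 * 0.001 = 0.005035 m. 1 yard = 0.9144 m, so 0.537 yard = 0.537 * 0.9144 = 0.4910328 m. Sum: 0.005035 + 0.4910328 = 0.4960678 m. 1 point = 0.00035277778 m, so 0.4960678 m = 0.4960678 / 0.00035277778 = 1406.1764 point ≈ 1406 point (4 s.f.). Final answer: 1406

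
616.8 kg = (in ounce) 2.176e+04. Check: 1 ounce = 0.028349523 kg, so 616.8 kg = 616.8 / 0.028349523 = 21756.98 ounce ≈ 2.176e+04 ounce (4 s.f.).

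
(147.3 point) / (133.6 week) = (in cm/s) 1 point = 0.00035277778 m, so 147.3 point = 147.3 * 0.00035277778 = 0.051964167 m. 1 week = 604800 s, so 133.6 week = 133.6 * 604800 = 80801280 s. Combine: 0.051964167 m / 80801280 s = 6.4311069e-10 m/s. 1 cm/s = 0.01 m/s, so 6.4311069e-10 m/s = 6.4311069e-10 / 0.01 = 6.4311069e-08 cm/s ≈ 6.431e-08 cm/s (4 s.f.). Final answer: 6.431e-08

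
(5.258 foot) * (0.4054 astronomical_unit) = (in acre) 1 foot = 0.3048 m, so 5.258 foot = 5.258 * 0.3048 = 1.6026384 m. 1 astronomical_unit = 1.4959787e+11 m, so 0.4054 astronomical_unit = 0.4054 * 1.4959787e+11 = 6.0646977e+10 m. Combine: 1.6026384 m * 6.0646977e+10 m = 9.7195174e+10 m^2. 1 acre = 4046.8564 m^2, so 9.7195174e+10 m^2 = 9.7195174e+10 / 4046.8564 = 24017451 acre ≈ 2.402e+07 acre (4 s.f.). Final answer: 2.402e+07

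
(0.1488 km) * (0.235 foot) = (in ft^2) 1 km = 1000 m, so 0.1488 km = 0.1488 * 1000 = 148.8 m. 1 foot = 0.3048 m, so 0.235 foot = 0.235 * 0.3048 = 0.071628 m. Combine: 148.8 m * 0.071628 m = 10.658246 m^2. 1 ft^2 = 0.09290304 m^2, so 10.658246 m^2 = 10.658246 / 0.09290304 = 114.72441 ft^2 ≈ 114.7 ft^2 (4 s.f.). Final answer: 114.7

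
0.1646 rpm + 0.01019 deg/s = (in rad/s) 1 rpm = 0.10471976 rad/s, so 0.1646 rpm = 0.1646 * 0.10471976 = 0.017236872 rad/s. 1 deg/s = 0.017453293 rad/s, so 0.01019 deg/s = 0.01019 * 0.017453293 = 0.00017784905 rad/s. Sum: 0.017236872 + 0.00017784905 = 0.017414721 rad/s. Result: 0.017414721 rad/s ≈ 0.01741 rad/s (4 s.f.). Final answer: 0.01741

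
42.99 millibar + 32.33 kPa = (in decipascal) 1 millibar = 100 Pa, so 42.99 millibar = 42.99 * 100 = 4299 Pa. 1 kPa = 1000 Pa, so 32.33 kPa = 32.33 * 1000 = 32330 Pa. Sum: 4299 + 32330 = 36629 Pa. 1 decipascal = 0.1 Pa, so 36629 Pa = 36629 / 0.1 = 366290 decipascal ≈ 3.663e+05 decipascal (4 s.f.). Final answer: 3.663e+05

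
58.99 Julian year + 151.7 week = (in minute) 3.256e+07. Check: 1 Julian year = 31557600 s, so 58.99 Julian year = 58.99 * 31557600 = 1.8615828e+09 s. 1 week = 604800 s, so 151.7 week = 151.7 * 604800 = 91748160 s. Sum: 1.8615828e+09 + 91748160 = 1.953331e+09 s. 1 minute = 60 s, so 1.953331e+09 s = 1.953331e+09 / 60 = 32555516 minute ≈ 3.256e+07 minute (4 s.f.).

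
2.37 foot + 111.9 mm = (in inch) 32.85. Check: 1 foot = 0.3048 m, so 2.37 foot = 2.37 * 0.3048 = 0.722376 m. 1 mm = 0.001 m, so 111.9 mm = 111.9 * 0.001 = 0.1119 m. Sum: 0.722376 + 0.1119 = 0.834276 m. 1 inch = 0.0254 m, so 0.834276 m = 0.834276 / 0.0254 = 32.845512 inch ≈ 32.85 inch (4 s.f.).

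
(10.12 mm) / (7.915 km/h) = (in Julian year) 1.459e-10. Check: 1 mm = 0.001 m, so 10.12 mm = 10.12 * 0.001 = 0.01012 m. 1 km/h = 0.27777778 m/s, so 7.915 km/h = 7.915 * 0.27777778 = 2.1986111 m/s. Combine: 0.01012 m / 2.1986111 m/s = 0.0046029059 s. 1 Julian year = 31557600 s, so 0.0046029059 s = 0.0046029059 / 31557600 = 1.4585729e-10 Julian year ≈ 1.459e-10 Julian year (4 s.f.).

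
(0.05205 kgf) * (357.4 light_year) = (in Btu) 1 kgf = 9.80665 N, so 0.05205 kgf = 0.05205 * 9.80665 = 0.51043613 N. 1 light_year = 9.4607305e+15 m, so 357.4 light_year = 357.4 * 9.4607305e+15 = 3.3812651e+18 m. Combine: 0.51043613 N * 3.3812651e+18 m = 1.7259199e+18 J. 1 Btu = 1055.0559 J, so 1.7259199e+18 J = 1.7259199e+18 / 1055.0559 = 1.6358564e+15 Btu ≈ 1.636e+15 Btu (4 s.f.). Final answer: 1.636e+15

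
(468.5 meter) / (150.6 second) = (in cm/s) 468.5 meter = 468.5 m. 150.6 second = 150.6 s. Combine: 468.5 m / 150.6 s = 3.1108898 m/s. 1 cm/s = 0.01 m/s, so 3.1108898 m/s = 3.1108898 / 0.01 = 311.08898 cm/s ≈ 311.1 cm/s (4 s.f.). Final answer: 311.1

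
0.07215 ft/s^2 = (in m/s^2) 1 ft/s^2 = 0.3048 m/s^2, so 0.07215 ft/s^2 = 0.07215 * 0.3048 = 0.02199132 m/s^2. Result: 0.02199132 m/s^2 ≈ 0.02199 m/s^2 (4 s.f.). Final answer: 0.02199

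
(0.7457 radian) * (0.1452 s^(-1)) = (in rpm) 0.7457 radian = 0.7457 rad. 0.1452 s^(-1) = 0.1452 Hz. Combine: 0.7457 rad * 0.1452 Hz = 0.10827564 rad/s. 1 rpm = 0.10471976 rad/s, so 0.10827564 rad/s = 0.10827564 / 0.10471976 = 1.0339562 rpm ≈ 1.034 rpm (4 s.f.). Final answer: 1.034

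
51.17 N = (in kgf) 5.218. Check: 1 kgf = 9.80665 N, so 51.17 N = 51.17 / 9.80665 = 5.2178879 kgf ≈ 5.218 kgf (4 s.f.).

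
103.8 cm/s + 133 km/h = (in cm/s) 3798. Check: 1 cm/s = 0.01 m/s, so 103.8 cm/s = 103.8 * 0.01 = 1.038 m/s. 1 km/h = 0.27777778 m/s, so 133 km/h = 133 * 0.27777778 = 36.944444 m/s. Sum: 1.038 + 36.944444 = 37.982444 m/s. 1 cm/s = 0.01 m/s, so 37.982444 m/s = 37.982444 / 0.01 = 3798.2444 cm/s ≈ 3798 cm/s (4 s.f.).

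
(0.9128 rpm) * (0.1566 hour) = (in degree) 3088. Check: 1 rpm = 0.10471976 rad/s, so 0.9128 rpm = 0.9128 * 0.10471976 = 0.095588192 rad/s. 1 hour = 3600 s, so 0.1566 hour = 0.1566 * 3600 = 563.76 s. Combine: 0.095588192 rad/s * 563.76 s = 53.888799 rad. 1 degree = 0.017453293 rad, so 53.888799 rad = 53.888799 / 0.017453293 = 3087.6008 degree ≈ 3088 degree (4 s.f.).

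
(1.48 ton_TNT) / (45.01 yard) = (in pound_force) 3.382e+07. Check: 1 ton_TNT = 4.184e+09 J, so 1.48 ton_TNT = 1.48 * 4.184e+09 = 6.19232e+09 J. 1 yard = 0.9144 m, so 45.01 yard = 45.01 * 0.9144 = 41.157144 m. Combine: 6.19232e+09 J / 41.157144 m = 1.5045553e+08 N. 1 pound_force = 4.4482216 N, so 1.5045553e+08 N = 1.5045553e+08 / 4.4482216 = 33823749 pound_force ≈ 3.382e+07 pound_force (4 s.f.).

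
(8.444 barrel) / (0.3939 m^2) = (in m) 1 barrel = 0.15898729 m^3, so 8.444 barrel = 8.444 * 0.15898729 = 1.3424887 m^3. 0.3939 m^2 is already in m^2. Combine: 1.3424887 m^3 / 0.3939 m^2 = 3.4081968 m. Result: 3.4081968 m ≈ 3.408 m (4 s.f.). Final answer: 3.408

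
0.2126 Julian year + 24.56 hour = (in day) 78.68. Check: 1 Julian year = 31557600 s, so 0.2126 Julian year = 0.2126 * 31557600 = 6709145.8 s. 1 hour = 3600 s, so 24.56 hour = 24.56 * 3600 = 88416 s. Sum: 6709145.8 + 88416 = 6797561.8 s. 1 day = 86400 s, so 6797561.8 s = 6797561.8 / 86400 = 78.675483 day ≈ 78.68 day (4 s.f.).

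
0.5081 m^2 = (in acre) 0.0001256. Check: 1 acre = 4046.8564 m^2, so 0.5081 m^2 = 0.5081 / 4046.8564 = 0.00012555424 acre ≈ 0.0001256 acre (4 s.f.).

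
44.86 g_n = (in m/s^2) 439.9. Check: 1 g_n = 9.80665 m/s^2, so 44.86 g_n = 44.86 * 9.80665 = 439.92632 m/s^2. Result: 439.92632 m/s^2 ≈ 439.9 m/s^2 (4 s.f.).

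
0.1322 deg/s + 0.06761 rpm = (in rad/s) 1 deg/s = 0.017453293 rad/s, so 0.1322 deg/s = 0.1322 * 0.017453293 = 0.0023073253 rad/s. 1 rpm = 0.10471976 rad/s, so 0.06761 rpm = 0.06761 * 0.10471976 = 0.0070801026 rad/s. Sum: 0.0023073253 + 0.0070801026 = 0.0093874279 rad/s. Result: 0.0093874279 rad/s ≈ 0.009387 rad/s (4 s.f.). Final answer: 0.009387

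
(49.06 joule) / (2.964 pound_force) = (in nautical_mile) 0.002009. Check: 49.06 joule = 49.06 J. 1 pound_force = 4.4482216 N, so 2.964 pound_force = 2.964 * 4.4482216 = 13.184529 N. Combine: 49.06 J / 13.184529 N = 3.7210279 m. 1 nautical_mile = 1852 m, so 3.7210279 m = 3.7210279 / 1852 = 0.0020091943 nautical_mile ≈ 0.002009 nautical_mile (4 s.f.).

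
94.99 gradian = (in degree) 85.49. Check: 1 gradian = 0.015707963 rad, so 94.99 gradian = 94.99 * 0.015707963 = 1.4920994 rad. 1 degree = 0.017453293 rad, so 1.4920994 rad = 1.4920994 / 0.017453293 = 85.491 degree ≈ 85.49 degree (4 s.f.).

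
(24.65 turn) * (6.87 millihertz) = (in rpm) 10.16. Check: 1 turn = 6.2831853 rad, so 24.65 turn = 24.65 * 6.2831853 = 154.88052 rad. 1 millihertz = 0.001 Hz, so 6.87 millihertz = 6.87 * 0.001 = 0.00687 Hz. Combine: 154.88052 rad * 0.00687 Hz = 1.0640292 rad/s. 1 rpm = 0.10471976 rad/s, so 1.0640292 rad/s = 1.0640292 / 0.10471976 = 10.16073 rpm ≈ 10.16 rpm (4 s.f.).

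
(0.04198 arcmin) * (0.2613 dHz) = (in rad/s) 1 arcmin = 0.00029088821 rad, so 0.04198 arcmin = 0.04198 * 0.00029088821 = 1.2211487e-05 rad. 1 dHz = 0.1 Hz, so 0.2613 dHz = 0.2613 * 0.1 = 0.02613 Hz. Combine: 1.2211487e-05 rad * 0.02613 Hz = 3.1908616e-07 rad/s. Result: 3.1908616e-07 rad/s ≈ 3.191e-07 rad/s (4 s.f.). Final answer: 3.191e-07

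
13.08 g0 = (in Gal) 1.283e+04. Check: 1 g0 = 9.80665 m/s^2, so 13.08 g0 = 13.08 * 9.80665 = 128.27098 m/s^2. 1 Gal = 0.01 m/s^2, so 128.27098 m/s^2 = 128.27098 / 0.01 = 12827.098 Gal ≈ 1.283e+04 Gal (4 s.f.).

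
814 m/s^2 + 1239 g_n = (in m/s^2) 1.296e+04. Check: 814 m/s^2 is already in m/s^2. 1 g_n = 9.80665 m/s^2, so 1239 g_n = 1239 * 9.80665 = 12150.439 m/s^2. Sum: 814 + 12150.439 = 12964.439 m/s^2. Result: 12964.439 m/s^2 ≈ 1.296e+04 m/s^2 (4 s.f.).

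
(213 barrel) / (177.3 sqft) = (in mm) 1 barrel = 0.15898729 m^3, so 213 barrel = 213 * 0.15898729 = 33.864294 m^3. 1 sqft = 0.09290304 m^2, so 177.3 sqft = 177.3 * 0.09290304 = 16.471709 m^2. Combine: 33.864294 m^3 / 16.471709 m^2 = 2.0559065 m. 1 mm = 0.001 m, so 2.0559065 m = 2.0559065 / 0.001 = 2055.9065 mm ≈ 2056 mm (4 s.f.). Final answer: 2056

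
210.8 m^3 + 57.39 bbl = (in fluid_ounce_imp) 7.74e+06. Check: 210.8 m^3 is already in m^3. 1 bbl = 0.15898729 m^3, so 57.39 bbl = 57.39 * 0.15898729 = 9.1242809 m^3. Sum: 210.8 + 9.1242809 = 219.92428 m^3. 1 fluid_ounce_imp = 2.8413063e-05 m^3, so 219.92428 m^3 = 219.92428 / 2.8413063e-05 = 7740252.6 fluid_ounce_imp ≈ 7.74e+06 fluid_ounce_imp (4 s.f.).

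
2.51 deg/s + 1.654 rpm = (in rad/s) 1 deg/s = 0.017453293 rad/s, so 2.51 deg/s = 2.51 * 0.017453293 = 0.043807764 rad/s. 1 rpm = 0.10471976 rad/s, so 1.654 rpm = 1.654 * 0.10471976 = 0.17320647 rad/s. Sum: 0.043807764 + 0.17320647 = 0.21701424 rad/s. Result: 0.21701424 rad/s ≈ 0.217 rad/s (4 s.f.). Final answer: 0.217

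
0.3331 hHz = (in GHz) 3.331e-08. Check: 1 hHz = 100 Hz, so 0.3331 hHz = 0.3331 * 100 = 33.31 Hz. 1 GHz = 1e+09 Hz, so 33.31 Hz = 33.31 / 1e+09 = 3.331e-08 GHz.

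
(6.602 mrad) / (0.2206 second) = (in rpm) 1 mrad = 0.001 rad, so 6.602 mrad = 6.602 * 0.001 = 0.006602 rad. 0.2206 second = 0.2206 s. Combine: 0.006602 rad / 0.2206 s = 0.029927471 rad/s. 1 rpm = 0.10471976 rad/s, so 0.029927471 rad/s = 0.029927471 / 0.10471976 = 0.28578629 rpm ≈ 0.2858 rpm (4 s.f.). Final answer: 0.2858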